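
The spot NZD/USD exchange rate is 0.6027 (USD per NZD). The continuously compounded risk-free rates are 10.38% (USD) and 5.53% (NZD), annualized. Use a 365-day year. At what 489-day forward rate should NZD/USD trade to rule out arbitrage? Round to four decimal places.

F = S·e^((r_USD − r_NZD)T) = 0.6027 · e^((0.1038 − 0.0553) × 489/365)
= 0.6027 · e^0.064977 = 0.6027 × 1.067134
F = 0.6432 USD per NZD

0.6432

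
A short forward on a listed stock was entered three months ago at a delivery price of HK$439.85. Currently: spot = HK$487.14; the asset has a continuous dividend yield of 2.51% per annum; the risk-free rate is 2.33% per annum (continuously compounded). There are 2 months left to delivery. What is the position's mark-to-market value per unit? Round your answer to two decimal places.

-HK$46.96

Current fair forward for the remaining 2 months: F = S·e^((r − q)·T), (r − q) = 0.0233 − 0.0251 = -0.0018
F = 487.14 · e^(-0.0018 × 2/12) = 487.14 × 0.999700 = 486.9939
Value of long forward = (F − K)·e^(−rT) = (486.9939 − 439.85) · e^(−0.0233·2/12)
= 47.1439 × 0.996124 = 46.96
Short position value = −(long value) = -HK$46.96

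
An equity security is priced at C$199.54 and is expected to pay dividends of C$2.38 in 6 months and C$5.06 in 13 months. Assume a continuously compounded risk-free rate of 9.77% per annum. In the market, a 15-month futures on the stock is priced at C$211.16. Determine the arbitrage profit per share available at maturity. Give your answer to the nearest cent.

PV(dividends) I = 2.38·e^(−0.0977·6/12) + 5.06·e^(−0.0977·13/12) = 6.8183
Fair futures F* = (S − I)·e^(rT) = (199.54 − 6.8183)·e^0.122125 = 192.7217 × 1.129895 = 217.7553
Market C$211.16 < fair 217.7553: forward underpriced → reverse cash-and-carry (short the stock, invest proceeds at r, pay the dividends, go long the forward).
Profit at T = |F_mkt − F*| = |211.16 − 217.7553| = C$6.60 per share

C$6.60 per share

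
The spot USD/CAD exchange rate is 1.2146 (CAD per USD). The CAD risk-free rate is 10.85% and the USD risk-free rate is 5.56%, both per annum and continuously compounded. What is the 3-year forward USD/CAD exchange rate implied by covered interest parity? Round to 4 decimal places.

1.4235

F = S·e^((r_CAD − r_USD)T) = 1.2146 · e^((0.1085 − 0.0556) × 3)
= 1.2146 · e^0.158700 = 1.2146 × 1.171986
F = 1.4235 CAD per USD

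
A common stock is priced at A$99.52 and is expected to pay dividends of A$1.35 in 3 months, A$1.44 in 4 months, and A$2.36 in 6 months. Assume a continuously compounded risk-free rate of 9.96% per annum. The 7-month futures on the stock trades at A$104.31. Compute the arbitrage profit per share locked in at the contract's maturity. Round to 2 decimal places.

A$4.09 per share

PV(dividends) I = 1.35·e^(−0.0996·3/12) + 1.44·e^(−0.0996·4/12) + 2.36·e^(−0.0996·6/12) = 4.9551
Fair futures F* = (S − I)·e^(rT) = (99.52 − 4.9551)·e^0.058100 = 94.5649 × 1.059821 = 100.2219
Market A$104.31 > fair 100.2219: forward overpriced → cash-and-carry (borrow at r, buy the stock and collect the dividends, short the forward).
Profit at T = |F_mkt − F*| = |104.31 − 100.2219| = A$4.09 per share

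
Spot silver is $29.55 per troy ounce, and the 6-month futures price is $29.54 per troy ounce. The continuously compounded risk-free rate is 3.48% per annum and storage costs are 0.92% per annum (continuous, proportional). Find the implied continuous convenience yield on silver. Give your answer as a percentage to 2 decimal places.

F = S·e^((r+u−y)T) ⇒ (r+u−y) = ln(F/S)/T
ln(29.54/29.55) = -0.000338; /T ⇒ -0.000676
y = r + u − ln(F/S)/T = 0.0348 + 0.0092 + 0.000676 = 0.044676
y = 4.47%

4.47%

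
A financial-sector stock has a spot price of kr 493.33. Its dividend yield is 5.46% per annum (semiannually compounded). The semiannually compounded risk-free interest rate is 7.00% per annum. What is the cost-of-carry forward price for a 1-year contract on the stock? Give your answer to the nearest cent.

F = S · (1+r/2)^(2T) / (1+q/2)^(2T)
= 493.33 × 1.071225 / 1.055345 = 493.33 × 1.015047
F = kr 500.75

kr 500.75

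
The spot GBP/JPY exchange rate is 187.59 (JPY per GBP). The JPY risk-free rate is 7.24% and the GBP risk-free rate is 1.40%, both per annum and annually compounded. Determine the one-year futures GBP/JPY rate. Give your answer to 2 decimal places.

By covered interest parity, F = S · (1+r_JPY)^T / (1+r_GBP)^T
= 187.59 × 1.072400 / 1.014000 = 187.59 × 1.057594
F = 198.39 JPY per GBP

198.39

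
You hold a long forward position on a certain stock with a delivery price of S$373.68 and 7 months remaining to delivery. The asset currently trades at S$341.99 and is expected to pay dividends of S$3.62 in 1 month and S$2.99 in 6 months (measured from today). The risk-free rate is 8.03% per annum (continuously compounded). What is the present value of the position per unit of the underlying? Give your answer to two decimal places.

-S$21.06

PV(remaining dividends) I = 3.62·e^(−0.0803·1/12) + 2.99·e^(−0.0803·6/12) = 6.4682
Current forward F = (S − I)·e^(rT) = (341.99 − 6.4682)·e^(0.0803·7/12) = 335.5218 × 1.047956 = 351.6121
Value (long) = (F − K)·e^(−rT) = (351.6121 − 373.68) × 0.954238 = -21.0580
Value = -S$21.06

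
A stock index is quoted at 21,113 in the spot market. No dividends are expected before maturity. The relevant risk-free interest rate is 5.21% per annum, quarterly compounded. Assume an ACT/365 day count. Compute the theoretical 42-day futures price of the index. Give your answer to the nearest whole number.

F = S · (1+r/4)^(4T)
= 21113 × 1.005974
F = 21,239

21,239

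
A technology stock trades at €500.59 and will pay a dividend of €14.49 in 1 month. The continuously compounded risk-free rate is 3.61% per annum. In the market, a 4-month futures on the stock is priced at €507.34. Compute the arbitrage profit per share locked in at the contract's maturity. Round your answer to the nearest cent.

PV(dividends) I = 14.49·e^(−0.0361·1/12) = 14.4465
Fair futures F* = (S − I)·e^(rT) = (500.59 − 14.4465)·e^0.012033 = 486.1435 × 1.012106 = 492.0288
Market €507.34 > fair 492.0288: forward overpriced → cash-and-carry (borrow at r, buy the stock and collect the dividends, short the forward).
Profit at T = |F_mkt − F*| = |507.34 − 492.0288| = €15.31 per share

€15.31 per share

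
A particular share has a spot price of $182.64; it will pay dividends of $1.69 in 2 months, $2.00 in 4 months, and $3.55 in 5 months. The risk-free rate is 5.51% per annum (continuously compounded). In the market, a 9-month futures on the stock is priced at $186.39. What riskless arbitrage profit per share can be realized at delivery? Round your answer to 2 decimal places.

$3.45 per share

PV(dividends) I = 1.69·e^(−0.0551·2/12) + 2.00·e^(−0.0551·4/12) + 3.55·e^(−0.0551·5/12) = 7.1076
Fair futures F* = (S − I)·e^(rT) = (182.64 − 7.1076)·e^0.041325 = 175.5324 × 1.042191 = 182.9383
Market $186.39 > fair 182.9383: forward overpriced → cash-and-carry (borrow at r, buy the stock and collect the dividends, short the forward).
Profit at T = |F_mkt − F*| = |186.39 − 182.9383| = $3.45 per share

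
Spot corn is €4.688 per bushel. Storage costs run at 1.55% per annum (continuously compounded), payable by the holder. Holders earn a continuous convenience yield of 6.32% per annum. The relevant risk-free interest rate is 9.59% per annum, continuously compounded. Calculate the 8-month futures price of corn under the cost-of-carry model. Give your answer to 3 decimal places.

Net carry = r + u − y = 0.0959 + 0.0155 − 0.0632 = 0.0482
F = S·e^((r+u−y)T) = 4.688 · e^(0.0482 × 8/12) = 4.688 · e^0.032133
= 4.688 × 1.032655 = €4.841 per bushel

€4.841 per bushel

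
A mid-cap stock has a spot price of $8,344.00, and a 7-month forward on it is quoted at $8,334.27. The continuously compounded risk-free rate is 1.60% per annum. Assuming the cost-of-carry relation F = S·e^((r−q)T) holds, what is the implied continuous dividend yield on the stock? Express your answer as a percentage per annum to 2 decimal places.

From F = S·e^((r−q)T): (r − q) = ln(F/S)/T
ln(8334.27/8344.00) = ln(0.998834) = -0.001167
(r − q) = -0.001167 / (7/12) = -0.002001
q = r − ln(F/S)/T = 0.0160 + 0.002001 = 0.018001
q = 1.80%

1.80%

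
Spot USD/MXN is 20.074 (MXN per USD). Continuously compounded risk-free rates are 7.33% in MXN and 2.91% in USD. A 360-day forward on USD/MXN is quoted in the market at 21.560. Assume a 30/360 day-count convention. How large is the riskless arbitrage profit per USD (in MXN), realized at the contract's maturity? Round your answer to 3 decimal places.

0.579 per USD (in MXN)

Fair forward: F* = S·e^(carry·T), with carry = (r_MXN − r_USD) = 0.0733 − 0.0291 = 0.0442
F* = 20.074 · e^(0.0442 × 360/360) = 20.074 · e^0.044200 = 20.074 × 1.045191 = 20.9812
Market 21.560 > fair 20.9812: forward overpriced → cash-and-carry (buy spot, short the forward).
At maturity, profit = |F_mkt − F*| = |21.560 − 20.9812| = 0.579 per USD (in MXN)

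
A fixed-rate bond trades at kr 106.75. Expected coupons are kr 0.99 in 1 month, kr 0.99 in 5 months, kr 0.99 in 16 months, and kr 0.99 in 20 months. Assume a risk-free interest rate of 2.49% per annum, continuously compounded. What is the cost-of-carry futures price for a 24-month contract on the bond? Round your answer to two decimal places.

kr 108.13

PV(coupons) I = 0.99·e^(−0.0249·1/12) + 0.99·e^(−0.0249·5/12) + 0.99·e^(−0.0249·16/12) + 0.99·e^(−0.0249·20/12)
I = 0.9879 + 0.9798 + 0.9577 + 0.9498 = 3.8752
F = (S − I)·e^(rT) = (106.75 − 3.8752) · e^(0.0249·24/12)
= 102.8748 · e^0.049800 = 102.8748 × 1.051061 = kr 108.13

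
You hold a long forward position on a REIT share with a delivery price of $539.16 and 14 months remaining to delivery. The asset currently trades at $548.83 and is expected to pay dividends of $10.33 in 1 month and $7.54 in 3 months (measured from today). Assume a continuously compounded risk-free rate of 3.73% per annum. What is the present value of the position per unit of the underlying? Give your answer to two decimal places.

PV(remaining dividends) I = 10.33·e^(−0.0373·1/12) + 7.54·e^(−0.0373·3/12) = 17.7680
Current forward F = (S − I)·e^(rT) = (548.83 − 17.7680)·e^(0.0373·14/12) = 531.0620 × 1.044477 = 554.6820
Value (long) = (F − K)·e^(−rT) = (554.6820 − 539.16) × 0.957417 = 14.8610
Value = $14.86

$14.86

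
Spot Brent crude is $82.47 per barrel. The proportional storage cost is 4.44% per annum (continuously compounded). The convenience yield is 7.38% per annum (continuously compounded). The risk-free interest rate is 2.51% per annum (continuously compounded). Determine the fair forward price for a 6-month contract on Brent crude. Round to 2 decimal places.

Net carry = r + u − y = 0.0251 + 0.0444 − 0.0738 = -0.0043
F = S·e^((r+u−y)T) = 82.47 · e^(-0.0043 × 6/12) = 82.47 · e^-0.002150
= 82.47 × 0.997852 = $82.29 per barrel

$82.29 per barrel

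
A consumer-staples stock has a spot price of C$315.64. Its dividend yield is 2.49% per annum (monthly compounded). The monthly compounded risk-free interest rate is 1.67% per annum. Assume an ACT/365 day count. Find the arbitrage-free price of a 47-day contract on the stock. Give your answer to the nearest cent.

F = S · (1+r/12)^(12T) / (1+q/12)^(12T)
= 315.64 × 1.002151 / 1.003208 = 315.64 × 0.998946
F = C$315.31

C$315.31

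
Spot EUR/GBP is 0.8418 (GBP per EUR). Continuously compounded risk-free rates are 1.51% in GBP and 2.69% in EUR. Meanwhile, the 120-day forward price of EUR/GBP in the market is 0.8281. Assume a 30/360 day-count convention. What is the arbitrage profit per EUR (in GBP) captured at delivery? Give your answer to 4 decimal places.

Fair forward: F* = S·e^(carry·T), with carry = (r_GBP − r_EUR) = 0.0151 − 0.0269 = -0.0118
F* = 0.8418 · e^(-0.0118 × 120/360) = 0.8418 · e^-0.003933 = 0.8418 × 0.996075 = 0.8385
Market 0.8281 < fair 0.8385: forward underpriced → reverse cash-and-carry (short spot, go long the forward).
At maturity, profit = |F_mkt − F*| = |0.8281 − 0.8385| = 0.0104 per EUR (in GBP)

0.0104 per EUR (in GBP)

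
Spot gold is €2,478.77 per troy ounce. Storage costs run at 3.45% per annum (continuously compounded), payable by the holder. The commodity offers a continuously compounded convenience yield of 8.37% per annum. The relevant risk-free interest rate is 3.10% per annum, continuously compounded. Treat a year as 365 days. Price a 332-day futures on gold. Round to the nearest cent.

€2,438.07 per troy ounce

Net carry = r + u − y = 0.0310 + 0.0345 − 0.0837 = -0.0182
F = S·e^((r+u−y)T) = 2478.77 · e^(-0.0182 × 332/365) = 2478.77 · e^-0.01655452
= 2478.77 × 0.98358175 = €2,438.07 per troy ounce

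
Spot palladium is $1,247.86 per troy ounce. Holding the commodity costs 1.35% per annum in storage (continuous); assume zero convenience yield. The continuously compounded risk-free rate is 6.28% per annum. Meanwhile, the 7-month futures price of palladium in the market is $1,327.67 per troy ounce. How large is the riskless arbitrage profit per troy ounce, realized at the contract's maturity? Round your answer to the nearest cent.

$23.02 per troy ounce

Fair futures: F* = S·e^(carry·T), with carry = (r + u) = 0.0628 + 0.0135 = 0.0763
F* = 1247.86 · e^(0.0763 × 7/12) = 1247.86 · e^0.04450833 = 1247.86 × 1.04551369 = $1304.6547
Market $1327.67 > fair $1304.6547: forward overpriced → cash-and-carry (buy spot, short the forward).
At maturity, profit = |F_mkt − F*| = |1327.67 − 1304.6547| = $23.02 per troy ounce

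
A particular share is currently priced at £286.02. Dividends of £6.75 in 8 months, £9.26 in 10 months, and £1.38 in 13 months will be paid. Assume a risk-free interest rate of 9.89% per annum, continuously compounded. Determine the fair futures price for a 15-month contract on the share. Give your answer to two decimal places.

PV(dividends) I = 6.75·e^(−0.0989·8/12) + 9.26·e^(−0.0989·10/12) + 1.38·e^(−0.0989·13/12)
I = 6.3193 + 8.5274 + 1.2398 = 16.0865
F = (S − I)·e^(rT) = (286.02 − 16.0865) · e^(0.0989·15/12)
= 269.9335 · e^0.123625 = 269.9335 × 1.131591 = £305.45

£305.45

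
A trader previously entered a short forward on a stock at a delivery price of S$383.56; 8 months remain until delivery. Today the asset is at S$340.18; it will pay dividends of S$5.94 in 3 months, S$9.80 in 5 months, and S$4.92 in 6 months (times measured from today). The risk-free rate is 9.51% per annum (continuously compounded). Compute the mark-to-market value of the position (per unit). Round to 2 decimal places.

PV(remaining dividends) I = 5.94·e^(−0.0951·3/12) + 9.80·e^(−0.0951·5/12) + 4.92·e^(−0.0951·6/12) = 19.9112
Current forward F = (S − I)·e^(rT) = (340.18 − 19.9112)·e^(0.0951·8/12) = 320.2688 × 1.065453 = 341.2314
Value (long) = (F − K)·e^(−rT) = (341.2314 − 383.56) × 0.938568 = -39.7283
Short position value = −(long value) = S$39.73

S$39.73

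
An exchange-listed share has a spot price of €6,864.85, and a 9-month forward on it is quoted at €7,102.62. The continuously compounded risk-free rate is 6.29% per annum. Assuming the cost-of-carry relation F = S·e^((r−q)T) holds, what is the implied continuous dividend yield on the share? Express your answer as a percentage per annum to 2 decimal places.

1.75%

From F = S·e^((r−q)T): (r − q) = ln(F/S)/T
ln(7102.62/6864.85) = ln(1.034636) = 0.034050
(r − q) = 0.034050 / (9/12) = 0.045400
q = r − ln(F/S)/T = 0.0629 − 0.045400 = 0.017500
q = 1.75%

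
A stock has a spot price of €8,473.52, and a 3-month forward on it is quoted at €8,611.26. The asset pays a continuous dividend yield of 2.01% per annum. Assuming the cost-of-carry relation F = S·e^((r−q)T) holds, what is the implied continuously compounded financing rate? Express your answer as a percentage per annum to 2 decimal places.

8.46%

From F = S·e^((r−q)T): (r − q) = ln(F/S)/T
ln(8611.26/8473.52) = ln(1.016255) = 0.016124
(r − q) = 0.016124 / (3/12) = 0.064496
r = ln(F/S)/T + q = 0.064496 + 0.0201 = 0.084596
r = 8.46%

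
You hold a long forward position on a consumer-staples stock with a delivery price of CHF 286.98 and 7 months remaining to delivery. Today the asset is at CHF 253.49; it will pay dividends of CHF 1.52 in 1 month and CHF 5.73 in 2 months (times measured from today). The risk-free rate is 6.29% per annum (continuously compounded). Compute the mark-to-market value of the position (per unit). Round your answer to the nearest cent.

-CHF 30.33

PV(remaining dividends) I = 1.52·e^(−0.0629·1/12) + 5.73·e^(−0.0629·2/12) = 7.1823
Current forward F = (S − I)·e^(rT) = (253.49 − 7.1823)·e^(0.0629·7/12) = 246.3077 × 1.037373 = 255.5130
Value (long) = (F − K)·e^(−rT) = (255.5130 − 286.98) × 0.963973 = -30.3333
Value = -CHF 30.33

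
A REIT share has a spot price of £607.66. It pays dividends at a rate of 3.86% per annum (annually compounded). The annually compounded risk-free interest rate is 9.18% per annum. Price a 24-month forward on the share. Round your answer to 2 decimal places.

£671.51

F = S · (1+r)^T / (1+q)^T
= 607.66 × 1.192027 / 1.078690 = 607.66 × 1.105069
F = £671.51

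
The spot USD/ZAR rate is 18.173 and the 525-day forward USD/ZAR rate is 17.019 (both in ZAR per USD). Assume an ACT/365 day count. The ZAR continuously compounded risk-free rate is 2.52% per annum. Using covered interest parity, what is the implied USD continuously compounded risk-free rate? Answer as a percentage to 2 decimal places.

F = S·e^((r_ZAR − r_USD)T) ⇒ r_USD = r_ZAR − ln(F/S)/T
ln(17.019/18.173) = -0.065607; /(525/365) = -0.045612
r_USD = 0.0252 + 0.045612 = 0.070812
r_USD = 7.08%

7.08%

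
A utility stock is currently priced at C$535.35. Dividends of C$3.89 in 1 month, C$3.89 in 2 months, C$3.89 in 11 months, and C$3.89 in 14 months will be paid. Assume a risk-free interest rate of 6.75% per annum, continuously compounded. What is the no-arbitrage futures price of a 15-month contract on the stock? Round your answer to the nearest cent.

PV(dividends) I = 3.89·e^(−0.0675·1/12) + 3.89·e^(−0.0675·2/12) + 3.89·e^(−0.0675·11/12) + 3.89·e^(−0.0675·14/12)
I = 3.8682 + 3.8465 + 3.6566 + 3.5954 = 14.9667
F = (S − I)·e^(rT) = (535.35 − 14.9667) · e^(0.0675·15/12)
= 520.3833 · e^0.084375 = 520.3833 × 1.088037 = C$566.20

C$566.20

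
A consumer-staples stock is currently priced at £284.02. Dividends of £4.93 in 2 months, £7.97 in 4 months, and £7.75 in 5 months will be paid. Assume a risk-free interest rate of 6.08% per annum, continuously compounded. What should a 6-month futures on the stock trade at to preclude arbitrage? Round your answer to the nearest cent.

£271.92

PV(dividends) I = 4.93·e^(−0.0608·2/12) + 7.97·e^(−0.0608·4/12) + 7.75·e^(−0.0608·5/12)
I = 4.8803 + 7.8101 + 7.5561 = 20.2465
F = (S − I)·e^(rT) = (284.02 − 20.2465) · e^(0.0608·6/12)
= 263.7735 · e^0.030400 = 263.7735 × 1.030867 = £271.92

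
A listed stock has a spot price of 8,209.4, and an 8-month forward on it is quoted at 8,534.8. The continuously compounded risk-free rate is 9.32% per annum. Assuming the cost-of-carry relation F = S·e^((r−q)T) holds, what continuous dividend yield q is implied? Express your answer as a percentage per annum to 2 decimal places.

3.49%

From F = S·e^((r−q)T): (r − q) = ln(F/S)/T
ln(8534.8/8209.4) = ln(1.039637) = 0.038872
(r − q) = 0.038872 / (8/12) = 0.058308
q = r − ln(F/S)/T = 0.0932 − 0.058308 = 0.034892
q = 3.49%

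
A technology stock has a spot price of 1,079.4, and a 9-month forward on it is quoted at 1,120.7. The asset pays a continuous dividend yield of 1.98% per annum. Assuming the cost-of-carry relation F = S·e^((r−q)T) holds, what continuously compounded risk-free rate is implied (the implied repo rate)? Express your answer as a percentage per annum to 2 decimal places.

From F = S·e^((r−q)T): (r − q) = ln(F/S)/T
ln(1120.7/1079.4) = ln(1.038262) = 0.037548
(r − q) = 0.037548 / (9/12) = 0.050064
r = ln(F/S)/T + q = 0.050064 + 0.0198 = 0.069864
r = 6.99%

6.99%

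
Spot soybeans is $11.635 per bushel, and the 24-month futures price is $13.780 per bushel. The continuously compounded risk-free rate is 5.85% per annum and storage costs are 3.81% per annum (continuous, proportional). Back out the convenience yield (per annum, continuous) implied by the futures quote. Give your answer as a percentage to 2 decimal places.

1.20%

F = S·e^((r+u−y)T) ⇒ (r+u−y) = ln(F/S)/T
ln(13.780/11.635) = 0.169200; /T ⇒ 0.084600
y = r + u − ln(F/S)/T = 0.0585 + 0.0381 − 0.084600 = 0.012000
y = 1.20%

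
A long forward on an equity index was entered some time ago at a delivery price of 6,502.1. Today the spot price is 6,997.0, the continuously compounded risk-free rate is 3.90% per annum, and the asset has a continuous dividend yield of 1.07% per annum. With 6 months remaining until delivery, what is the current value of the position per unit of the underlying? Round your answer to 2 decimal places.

583.13

Current fair forward for the remaining 6 months: F = S·e^((r − q)·T), (r − q) = 0.0390 − 0.0107 = 0.0283
F = 6997.0 · e^(0.0283 × 6/12) = 6997.0 × 1.01425059 = 7096.7114
Value of long forward = (F − K)·e^(−rT) = (7096.7114 − 6502.1) · e^(−0.0390·6/12)
= 594.6114 × 0.98068890 = 583.13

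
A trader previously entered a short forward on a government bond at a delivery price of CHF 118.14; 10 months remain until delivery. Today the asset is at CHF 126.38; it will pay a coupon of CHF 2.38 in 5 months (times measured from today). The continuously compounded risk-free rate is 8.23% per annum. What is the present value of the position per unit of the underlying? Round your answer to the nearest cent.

PV(remaining coupons) I = 2.38·e^(−0.0823·5/12) = 2.2998
Current forward F = (S − I)·e^(rT) = (126.38 − 2.2998)·e^(0.0823·10/12) = 124.0802 × 1.070990 = 132.8887
Value (long) = (F − K)·e^(−rT) = (132.8887 − 118.14) × 0.933716 = 13.7711
Short position value = −(long value) = -CHF 13.77

-CHF 13.77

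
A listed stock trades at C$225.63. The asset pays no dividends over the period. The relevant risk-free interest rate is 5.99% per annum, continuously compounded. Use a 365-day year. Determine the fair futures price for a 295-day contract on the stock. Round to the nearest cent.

F = S·e^(rT) = 225.63 · e^(0.0599 × 295/365)
= 225.63 · e^0.048412 = 225.63 × 1.049603
F = C$236.82

C$236.82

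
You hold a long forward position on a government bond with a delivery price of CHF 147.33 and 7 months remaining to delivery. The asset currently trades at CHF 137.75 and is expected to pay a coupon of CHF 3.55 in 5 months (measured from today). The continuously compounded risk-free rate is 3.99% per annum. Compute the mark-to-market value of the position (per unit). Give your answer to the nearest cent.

-CHF 9.68

PV(remaining coupons) I = 3.55·e^(−0.0399·5/12) = 3.4915
Current forward F = (S − I)·e^(rT) = (137.75 − 3.4915)·e^(0.0399·7/12) = 134.2585 × 1.023548 = 137.4200
Value (long) = (F − K)·e^(−rT) = (137.4200 − 147.33) × 0.976994 = -9.6820
Value = -CHF 9.68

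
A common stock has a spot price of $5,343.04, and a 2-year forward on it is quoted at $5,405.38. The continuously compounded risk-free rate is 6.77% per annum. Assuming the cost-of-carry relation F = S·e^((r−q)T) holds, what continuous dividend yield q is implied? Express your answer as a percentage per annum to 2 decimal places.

6.19%

From F = S·e^((r−q)T): (r − q) = ln(F/S)/T
ln(5405.38/5343.04) = ln(1.011668) = 0.011600
(r − q) = 0.011600 / (2) = 0.005800
q = r − ln(F/S)/T = 0.0677 − 0.005800 = 0.061900
q = 6.19%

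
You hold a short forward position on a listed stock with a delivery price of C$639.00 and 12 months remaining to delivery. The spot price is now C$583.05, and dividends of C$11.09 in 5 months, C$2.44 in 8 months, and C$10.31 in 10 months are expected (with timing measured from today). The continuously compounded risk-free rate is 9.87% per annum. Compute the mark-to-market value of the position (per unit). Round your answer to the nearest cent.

PV(remaining dividends) I = 11.09·e^(−0.0987·5/12) + 2.44·e^(−0.0987·8/12) + 10.31·e^(−0.0987·10/12) = 22.4237
Current forward F = (S − I)·e^(rT) = (583.05 − 22.4237)·e^(0.0987·12/12) = 560.6263 × 1.103735 = 618.7829
Value (long) = (F − K)·e^(−rT) = (618.7829 − 639.00) × 0.906014 = -18.3170
Short position value = −(long value) = C$18.32

C$18.32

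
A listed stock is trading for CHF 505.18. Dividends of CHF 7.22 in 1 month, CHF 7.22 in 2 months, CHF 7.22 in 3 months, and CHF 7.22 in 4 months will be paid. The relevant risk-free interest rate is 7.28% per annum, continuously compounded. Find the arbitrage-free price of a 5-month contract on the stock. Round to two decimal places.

PV(dividends) I = 7.22·e^(−0.0728·1/12) + 7.22·e^(−0.0728·2/12) + 7.22·e^(−0.0728·3/12) + 7.22·e^(−0.0728·4/12)
I = 7.1763 + 7.1329 + 7.0898 + 7.0469 = 28.4459
F = (S − I)·e^(rT) = (505.18 − 28.4459) · e^(0.0728·5/12)
= 476.7341 · e^0.030333 = 476.7341 × 1.030798 = CHF 491.42

CHF 491.42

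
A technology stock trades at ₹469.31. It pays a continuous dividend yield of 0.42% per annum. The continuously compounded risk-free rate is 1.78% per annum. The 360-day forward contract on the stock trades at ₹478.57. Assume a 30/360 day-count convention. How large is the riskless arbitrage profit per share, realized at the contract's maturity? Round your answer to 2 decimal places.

Fair forward: F* = S·e^(carry·T), with carry = (r − q) = 0.0178 − 0.0042 = 0.0136
F* = 469.31 · e^(0.0136 × 360/360) = 469.31 · e^0.013600 = 469.31 × 1.013693 = ₹475.7363
Market ₹478.57 > fair ₹475.7363: forward overpriced → cash-and-carry (buy spot, short the forward).
At maturity, profit = |F_mkt − F*| = |478.57 − 475.7363| = ₹2.83 per share

₹2.83 per share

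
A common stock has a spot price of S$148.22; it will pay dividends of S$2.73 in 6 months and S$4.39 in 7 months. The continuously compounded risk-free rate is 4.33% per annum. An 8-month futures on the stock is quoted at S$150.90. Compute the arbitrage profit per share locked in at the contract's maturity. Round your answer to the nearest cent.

PV(dividends) I = 2.73·e^(−0.0433·6/12) + 4.39·e^(−0.0433·7/12) = 6.9520
Fair futures F* = (S − I)·e^(rT) = (148.22 − 6.9520)·e^0.028867 = 141.2680 × 1.029288 = 145.4055
Market S$150.90 > fair 145.4055: forward overpriced → cash-and-carry (borrow at r, buy the stock and collect the dividends, short the forward).
Profit at T = |F_mkt − F*| = |150.90 − 145.4055| = S$5.49 per share

S$5.49 per share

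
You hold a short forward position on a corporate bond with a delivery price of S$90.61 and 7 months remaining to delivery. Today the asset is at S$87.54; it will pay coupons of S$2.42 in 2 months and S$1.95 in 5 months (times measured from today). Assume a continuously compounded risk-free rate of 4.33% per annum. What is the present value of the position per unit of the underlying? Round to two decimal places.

PV(remaining coupons) I = 2.42·e^(−0.0433·2/12) + 1.95·e^(−0.0433·5/12) = 4.3177
Current forward F = (S − I)·e^(rT) = (87.54 − 4.3177)·e^(0.0433·7/12) = 83.2223 × 1.025580 = 85.3511
Value (long) = (F − K)·e^(−rT) = (85.3511 − 90.61) × 0.975058 = -5.1277
Short position value = −(long value) = S$5.13

S$5.13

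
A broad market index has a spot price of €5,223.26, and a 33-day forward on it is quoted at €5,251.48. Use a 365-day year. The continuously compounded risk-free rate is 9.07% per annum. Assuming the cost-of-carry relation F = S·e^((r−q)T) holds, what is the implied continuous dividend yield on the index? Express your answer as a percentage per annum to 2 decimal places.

From F = S·e^((r−q)T): (r − q) = ln(F/S)/T
ln(5251.48/5223.26) = ln(1.005403) = 0.005388
(r − q) = 0.005388 / (33/365) = 0.059595
q = r − ln(F/S)/T = 0.0907 − 0.059595 = 0.031105
q = 3.11%

3.11%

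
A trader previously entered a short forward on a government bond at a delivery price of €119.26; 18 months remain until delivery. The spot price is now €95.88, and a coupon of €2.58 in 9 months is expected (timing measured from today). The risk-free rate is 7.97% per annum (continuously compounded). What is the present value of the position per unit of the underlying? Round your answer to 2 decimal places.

€12.37

PV(remaining coupons) I = 2.58·e^(−0.0797·9/12) = 2.4303
Current forward F = (S − I)·e^(rT) = (95.88 − 2.4303)·e^(0.0797·18/12) = 93.4497 × 1.126990 = 105.3169
Value (long) = (F − K)·e^(−rT) = (105.3169 − 119.26) × 0.887320 = -12.3720
Short position value = −(long value) = €12.37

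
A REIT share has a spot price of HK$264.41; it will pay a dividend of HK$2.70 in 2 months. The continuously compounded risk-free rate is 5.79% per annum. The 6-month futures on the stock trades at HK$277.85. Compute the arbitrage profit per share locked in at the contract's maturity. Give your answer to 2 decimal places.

PV(dividends) I = 2.70·e^(−0.0579·2/12) = 2.6741
Fair futures F* = (S − I)·e^(rT) = (264.41 − 2.6741)·e^0.028950 = 261.7359 × 1.029373 = 269.4239
Market HK$277.85 > fair 269.4239: forward overpriced → cash-and-carry (borrow at r, buy the stock and collect the dividends, short the forward).
Profit at T = |F_mkt − F*| = |277.85 − 269.4239| = HK$8.43 per share

HK$8.43 per share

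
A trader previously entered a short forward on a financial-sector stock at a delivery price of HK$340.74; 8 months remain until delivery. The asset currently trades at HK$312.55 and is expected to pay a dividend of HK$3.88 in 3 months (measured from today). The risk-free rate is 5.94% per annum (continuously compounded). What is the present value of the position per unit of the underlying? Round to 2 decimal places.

PV(remaining dividends) I = 3.88·e^(−0.0594·3/12) = 3.8228
Current forward F = (S − I)·e^(rT) = (312.55 − 3.8228)·e^(0.0594·8/12) = 308.7272 × 1.040395 = 321.1982
Value (long) = (F − K)·e^(−rT) = (321.1982 − 340.74) × 0.961174 = -18.7831
Short position value = −(long value) = HK$18.78

HK$18.78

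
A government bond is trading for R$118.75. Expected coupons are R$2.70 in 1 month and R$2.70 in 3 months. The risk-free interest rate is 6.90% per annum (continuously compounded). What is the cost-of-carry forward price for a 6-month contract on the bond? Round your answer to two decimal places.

PV(coupons) I = 2.70·e^(−0.0690·1/12) + 2.70·e^(−0.0690·3/12)
I = 2.6845 + 2.6538 = 5.3383
F = (S − I)·e^(rT) = (118.75 − 5.3383) · e^(0.0690·6/12)
= 113.4117 · e^0.034500 = 113.4117 × 1.035102 = R$117.39

R$117.39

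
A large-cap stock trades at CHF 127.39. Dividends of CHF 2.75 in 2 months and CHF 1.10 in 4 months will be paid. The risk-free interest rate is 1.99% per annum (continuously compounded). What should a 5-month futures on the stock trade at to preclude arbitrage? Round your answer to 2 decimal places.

PV(dividends) I = 2.75·e^(−0.0199·2/12) + 1.10·e^(−0.0199·4/12)
I = 2.7409 + 1.0927 = 3.8336
F = (S − I)·e^(rT) = (127.39 − 3.8336) · e^(0.0199·5/12)
= 123.5564 · e^0.008292 = 123.5564 × 1.008326 = CHF 124.59

CHF 124.59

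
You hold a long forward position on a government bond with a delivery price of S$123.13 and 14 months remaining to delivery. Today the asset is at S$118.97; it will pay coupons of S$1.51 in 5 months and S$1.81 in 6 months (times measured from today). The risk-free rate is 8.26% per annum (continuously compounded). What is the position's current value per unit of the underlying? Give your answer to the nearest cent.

PV(remaining coupons) I = 1.51·e^(−0.0826·5/12) + 1.81·e^(−0.0826·6/12) = 3.1957
Current forward F = (S − I)·e^(rT) = (118.97 − 3.1957)·e^(0.0826·14/12) = 115.7743 × 1.101163 = 127.4864
Value (long) = (F − K)·e^(−rT) = (127.4864 − 123.13) × 0.908131 = 3.9562
Value = S$3.96

S$3.96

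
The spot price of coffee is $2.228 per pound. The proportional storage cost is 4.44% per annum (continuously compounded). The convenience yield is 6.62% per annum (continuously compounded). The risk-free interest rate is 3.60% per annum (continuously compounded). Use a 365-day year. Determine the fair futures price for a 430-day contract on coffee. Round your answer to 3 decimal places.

$2.266 per pound

Net carry = r + u − y = 0.0360 + 0.0444 − 0.0662 = 0.0142
F = S·e^((r+u−y)T) = 2.228 · e^(0.0142 × 430/365) = 2.228 · e^0.016729
= 2.228 × 1.016870 = $2.266 per pound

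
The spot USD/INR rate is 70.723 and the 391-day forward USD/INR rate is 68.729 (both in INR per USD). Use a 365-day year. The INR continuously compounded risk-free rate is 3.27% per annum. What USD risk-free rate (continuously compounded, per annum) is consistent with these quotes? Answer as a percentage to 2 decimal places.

F = S·e^((r_INR − r_USD)T) ⇒ r_USD = r_INR − ln(F/S)/T
ln(68.729/70.723) = -0.028600; /(391/365) = -0.026698
r_USD = 0.0327 + 0.026698 = 0.059398
r_USD = 5.94%

5.94%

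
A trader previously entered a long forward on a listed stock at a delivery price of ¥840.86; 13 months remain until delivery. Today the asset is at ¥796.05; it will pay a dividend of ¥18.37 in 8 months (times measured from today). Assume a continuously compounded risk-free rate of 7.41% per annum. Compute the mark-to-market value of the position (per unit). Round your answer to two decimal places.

PV(remaining dividends) I = 18.37·e^(−0.0741·8/12) = 17.4846
Current forward F = (S − I)·e^(rT) = (796.05 − 17.4846)·e^(0.0741·13/12) = 778.5654 × 1.083585 = 843.6418
Value (long) = (F − K)·e^(−rT) = (843.6418 − 840.86) × 0.922863 = 2.5672
Value = ¥2.57

¥2.57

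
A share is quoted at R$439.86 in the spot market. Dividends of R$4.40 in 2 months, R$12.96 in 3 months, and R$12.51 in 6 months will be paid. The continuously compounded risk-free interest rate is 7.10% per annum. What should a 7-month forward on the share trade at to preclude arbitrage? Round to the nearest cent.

R$428.07

PV(dividends) I = 4.40·e^(−0.0710·2/12) + 12.96·e^(−0.0710·3/12) + 12.51·e^(−0.0710·6/12)
I = 4.3482 + 12.7320 + 12.0737 = 29.1539
F = (S − I)·e^(rT) = (439.86 − 29.1539) · e^(0.0710·7/12)
= 410.7061 · e^0.041417 = 410.7061 × 1.042287 = R$428.07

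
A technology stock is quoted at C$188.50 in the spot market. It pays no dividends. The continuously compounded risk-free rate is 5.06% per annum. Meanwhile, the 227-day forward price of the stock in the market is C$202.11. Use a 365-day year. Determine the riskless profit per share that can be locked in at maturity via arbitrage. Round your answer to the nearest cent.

C$7.58 per share

Fair forward: F* = S·e^(carry·T), with carry = r = 0.0506
F* = 188.50 · e^(0.0506 × 227/365) = 188.50 · e^0.031469 = 188.50 × 1.031969 = C$194.5262
Market C$202.11 > fair C$194.5262: forward overpriced → cash-and-carry (buy spot, short the forward).
At maturity, profit = |F_mkt − F*| = |202.11 − 194.5262| = C$7.58 per share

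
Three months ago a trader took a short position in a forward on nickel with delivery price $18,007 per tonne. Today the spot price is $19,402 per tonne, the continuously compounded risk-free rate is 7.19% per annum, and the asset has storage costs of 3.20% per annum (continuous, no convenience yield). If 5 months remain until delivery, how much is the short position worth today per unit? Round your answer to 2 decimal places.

-$2186.88 per tonne

Current fair forward for the remaining 5 months: F = S·e^((r + u)·T), (r + u) = 0.0719 + 0.0320 = 0.1039
F = 19402 · e^(0.1039 × 5/12) = 19402 × 1.04424242 = 20260.3914
Value of long forward = (F − K)·e^(−rT) = (20260.3914 − 18007) · e^(−0.0719·5/12)
= 2253.3914 × 0.97048597 = 2186.88
Short position value = −(long value) = -$2186.88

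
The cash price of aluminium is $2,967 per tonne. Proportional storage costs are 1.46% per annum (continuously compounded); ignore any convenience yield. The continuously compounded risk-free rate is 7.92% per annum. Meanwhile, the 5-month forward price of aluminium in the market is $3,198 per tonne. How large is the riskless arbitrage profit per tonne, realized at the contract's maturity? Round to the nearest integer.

$113 per tonne

Fair forward: F* = S·e^(carry·T), with carry = (r + u) = 0.0792 + 0.0146 = 0.0938
F* = 2967 · e^(0.0938 × 5/12) = 2967 · e^0.039083 = 2967 × 1.039857 = $3085.2557
Market $3198 > fair $3085.2557: forward overpriced → cash-and-carry (buy spot, short the forward).
At maturity, profit = |F_mkt − F*| = |3198 − 3085.2557| = $113 per tonne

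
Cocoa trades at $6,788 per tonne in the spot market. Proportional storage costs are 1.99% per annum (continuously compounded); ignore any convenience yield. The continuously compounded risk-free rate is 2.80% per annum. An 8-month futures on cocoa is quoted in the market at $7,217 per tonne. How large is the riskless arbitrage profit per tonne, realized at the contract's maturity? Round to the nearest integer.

Fair futures: F* = S·e^(carry·T), with carry = (r + u) = 0.0280 + 0.0199 = 0.0479
F* = 6788 · e^(0.0479 × 8/12) = 6788 · e^0.031933 = 6788 × 1.032448 = $7008.2570
Market $7217 > fair $7008.2570: forward overpriced → cash-and-carry (buy spot, short the forward).
At maturity, profit = |F_mkt − F*| = |7217 − 7008.2570| = $209 per tonne

$209 per tonne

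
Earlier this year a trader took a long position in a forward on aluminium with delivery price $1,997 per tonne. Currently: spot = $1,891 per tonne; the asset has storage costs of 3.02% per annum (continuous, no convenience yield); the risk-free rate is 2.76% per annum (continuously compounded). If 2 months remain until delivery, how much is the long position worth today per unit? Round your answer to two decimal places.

Current fair forward for the remaining 2 months: F = S·e^((r + u)·T), (r + u) = 0.0276 + 0.0302 = 0.0578
F = 1891 · e^(0.0578 × 2/12) = 1891 × 1.00967988 = 1909.3047
Value of long forward = (F − K)·e^(−rT) = (1909.3047 − 1997) · e^(−0.0276·2/12)
= -87.6953 × 0.99541056 = -87.29

-$87.29 per tonne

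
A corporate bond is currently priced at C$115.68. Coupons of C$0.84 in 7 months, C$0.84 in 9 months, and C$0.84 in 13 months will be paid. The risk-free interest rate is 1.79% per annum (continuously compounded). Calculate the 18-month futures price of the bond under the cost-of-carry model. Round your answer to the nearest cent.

PV(coupons) I = 0.84·e^(−0.0179·7/12) + 0.84·e^(−0.0179·9/12) + 0.84·e^(−0.0179·13/12)
I = 0.8313 + 0.8288 + 0.8239 = 2.4840
F = (S − I)·e^(rT) = (115.68 − 2.4840) · e^(0.0179·18/12)
= 113.1960 · e^0.026850 = 113.1960 × 1.027214 = C$116.28

C$116.28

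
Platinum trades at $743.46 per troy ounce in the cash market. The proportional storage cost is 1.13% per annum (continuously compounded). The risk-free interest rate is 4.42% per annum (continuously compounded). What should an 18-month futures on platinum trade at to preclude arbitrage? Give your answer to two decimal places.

Net carry = r + u − y = 0.0442 + 0.0113 − 0.0000 = 0.0555
F = S·e^((r+u−y)T) = 743.46 · e^(0.0555 × 18/12) = 743.46 · e^0.083250
= 743.46 × 1.086813 = $808.00 per troy ounce

$808.00 per troy ounce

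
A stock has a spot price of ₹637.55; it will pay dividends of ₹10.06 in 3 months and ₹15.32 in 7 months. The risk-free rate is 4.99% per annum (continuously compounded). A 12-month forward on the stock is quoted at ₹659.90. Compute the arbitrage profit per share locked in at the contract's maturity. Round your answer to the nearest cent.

PV(dividends) I = 10.06·e^(−0.0499·3/12) + 15.32·e^(−0.0499·7/12) = 24.8158
Fair forward F* = (S − I)·e^(rT) = (637.55 − 24.8158)·e^0.049900 = 612.7342 × 1.051166 = 644.0854
Market ₹659.90 > fair 644.0854: forward overpriced → cash-and-carry (borrow at r, buy the stock and collect the dividends, short the forward).
Profit at T = |F_mkt − F*| = |659.90 − 644.0854| = ₹15.81 per share

₹15.81 per share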